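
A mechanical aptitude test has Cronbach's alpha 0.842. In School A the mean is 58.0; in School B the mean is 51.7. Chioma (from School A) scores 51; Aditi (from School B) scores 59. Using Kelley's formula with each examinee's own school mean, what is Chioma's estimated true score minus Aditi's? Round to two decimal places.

-5.74

T̂_Chioma = 0.842(51) + 0.158(58.0) = 52.1060
T̂_Aditi = 0.842(59) + 0.158(51.7) = 57.8466
Difference = 52.1060 − 57.8466 = -5.7406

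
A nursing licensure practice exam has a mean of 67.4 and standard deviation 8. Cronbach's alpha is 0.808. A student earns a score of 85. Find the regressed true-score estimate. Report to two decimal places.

81.62

T̂ = 0.808(85) + 0.192(67.4) = 68.680 + 12.9408 = 81.621 → 81.62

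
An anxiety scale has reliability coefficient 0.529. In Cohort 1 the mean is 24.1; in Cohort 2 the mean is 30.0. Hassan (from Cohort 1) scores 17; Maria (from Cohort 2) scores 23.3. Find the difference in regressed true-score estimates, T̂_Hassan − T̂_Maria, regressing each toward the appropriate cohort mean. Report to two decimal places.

-6.11

T̂_Hassan = 0.529(17) + 0.471(24.1) = 20.3441
T̂_Maria = 0.529(23.3) + 0.471(30.0) = 26.4557
Difference = 20.3441 − 26.4557 = -6.1116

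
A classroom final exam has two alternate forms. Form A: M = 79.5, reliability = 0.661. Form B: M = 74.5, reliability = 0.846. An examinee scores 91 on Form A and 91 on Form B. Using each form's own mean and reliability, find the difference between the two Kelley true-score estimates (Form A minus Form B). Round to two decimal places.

-1.36

T̂_A = 0.661(91) + 0.339(79.5) = 87.1015
T̂_B = 0.846(91) + 0.154(74.5) = 88.4590
T̂_A − T̂_B = -1.3575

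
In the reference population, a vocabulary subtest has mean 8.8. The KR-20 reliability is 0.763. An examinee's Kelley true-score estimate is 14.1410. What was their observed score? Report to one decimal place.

T̂ = ρX + (1 − ρ)μ  ⇒  X = (T̂ − (1 − ρ)μ) / ρ
X = (14.1410 − 0.237 × 8.8) / 0.763 = (14.1410 − 2.0856) / 0.763 = 12.0554 / 0.763 = 15.800

15.8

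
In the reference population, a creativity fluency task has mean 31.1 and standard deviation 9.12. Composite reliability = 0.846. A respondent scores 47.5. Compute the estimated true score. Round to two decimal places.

Kelley's formula gives T̂ = 0.846·47.5 + 0.154·31.1 = 40.1850 + 4.7894 = 44.974.

44.97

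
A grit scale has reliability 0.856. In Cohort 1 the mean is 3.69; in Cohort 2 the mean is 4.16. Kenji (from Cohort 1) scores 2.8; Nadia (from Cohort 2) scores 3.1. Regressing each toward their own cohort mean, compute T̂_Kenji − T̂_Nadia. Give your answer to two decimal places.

T̂_Kenji = 0.856(2.8) + 0.144(3.69) = 2.9282
T̂_Nadia = 0.856(3.1) + 0.144(4.16) = 3.2526
Difference = 2.9282 − 3.2526 = -0.3245

-0.32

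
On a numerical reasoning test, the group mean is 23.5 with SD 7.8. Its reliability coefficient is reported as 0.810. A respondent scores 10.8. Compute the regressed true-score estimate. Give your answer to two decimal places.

13.21

T̂ = ρX + (1 − ρ)μ
  = 0.810 × 10.8 + 0.190 × 23.5
  = 8.7480 + 4.4650
  = 13.213
  ≈ 13.21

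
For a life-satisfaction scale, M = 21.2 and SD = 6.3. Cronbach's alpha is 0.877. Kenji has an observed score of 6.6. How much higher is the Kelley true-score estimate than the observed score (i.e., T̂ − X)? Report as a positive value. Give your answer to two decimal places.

1.80

T̂ = 0.877(6.6) + 0.123(21.2) = 5.7882 + 2.6076 = 8.3958 → 8.396
T̂ − X = 8.396 − 6.6 = 1.796 → 1.80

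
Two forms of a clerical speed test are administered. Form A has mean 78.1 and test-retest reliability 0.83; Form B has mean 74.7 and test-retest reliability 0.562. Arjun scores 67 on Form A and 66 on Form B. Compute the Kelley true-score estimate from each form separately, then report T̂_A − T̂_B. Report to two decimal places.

-0.92

T̂_A = 0.83(67) + 0.17(78.1) = 68.8870
T̂_B = 0.562(66) + 0.438(74.7) = 69.8106
T̂_A − T̂_B = -0.9236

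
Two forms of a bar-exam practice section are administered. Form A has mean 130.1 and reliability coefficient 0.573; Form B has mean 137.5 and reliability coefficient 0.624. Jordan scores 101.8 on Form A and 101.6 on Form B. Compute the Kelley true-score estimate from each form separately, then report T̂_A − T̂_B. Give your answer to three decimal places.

T̂_A = 0.573(101.8) + 0.427(130.1) = 113.88410
T̂_B = 0.624(101.6) + 0.376(137.5) = 115.09840
T̂_A − T̂_B = -1.21430

-1.214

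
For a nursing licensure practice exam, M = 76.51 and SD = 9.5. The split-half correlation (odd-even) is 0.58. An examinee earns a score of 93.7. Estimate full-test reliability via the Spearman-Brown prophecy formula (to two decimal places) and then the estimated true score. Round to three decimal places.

Spearman-Brown: ρ = 2r/(1 + r) = 2(0.58)/(1 + 0.58) = 1.160/1.58 = 0.7342 → 0.73
T̂ = ρX + (1 − ρ)μ
  = 0.73 × 93.7 + 0.27 × 76.51
  = 68.401 + 20.6577
  = 89.0587
  ≈ 89.059

89.059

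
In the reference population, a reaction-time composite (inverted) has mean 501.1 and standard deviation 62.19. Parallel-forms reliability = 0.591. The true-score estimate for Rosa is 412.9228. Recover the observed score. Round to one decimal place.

T̂ = ρX + (1 − ρ)μ  ⇒  X = (T̂ − (1 − ρ)μ) / ρ
X = (412.9228 − 0.409 × 501.1) / 0.591 = (412.9228 − 204.9499) / 0.591 = 207.9729 / 0.591 = 351.900

351.9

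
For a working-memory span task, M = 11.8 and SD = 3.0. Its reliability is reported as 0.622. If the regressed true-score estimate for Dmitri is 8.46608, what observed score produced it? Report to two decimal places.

T̂ = ρX + (1 − ρ)μ  ⇒  X = (T̂ − (1 − ρ)μ) / ρ
X = (8.46608 − 0.378 × 11.8) / 0.622 = (8.46608 − 4.4604) / 0.622 = 4.00568 / 0.622 = 6.4400

6.44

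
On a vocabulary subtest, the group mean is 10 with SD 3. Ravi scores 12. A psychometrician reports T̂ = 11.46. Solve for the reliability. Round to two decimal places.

0.73

T̂ = ρX + (1 − ρ)μ  ⇒  T̂ − μ = ρ(X − μ)
ρ = (T̂ − μ)/(X − μ) = (11.46 − 10) / (12 − 10) = 1.46 / 2.0 = 0.7300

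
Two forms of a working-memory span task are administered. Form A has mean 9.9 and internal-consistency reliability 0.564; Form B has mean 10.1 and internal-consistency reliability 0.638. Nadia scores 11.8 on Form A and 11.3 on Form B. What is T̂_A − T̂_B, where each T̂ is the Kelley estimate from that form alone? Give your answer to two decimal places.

T̂_A = 0.564(11.8) + 0.436(9.9) = 10.9716
T̂_B = 0.638(11.3) + 0.362(10.1) = 10.8656
T̂_A − T̂_B = 0.1060

0.11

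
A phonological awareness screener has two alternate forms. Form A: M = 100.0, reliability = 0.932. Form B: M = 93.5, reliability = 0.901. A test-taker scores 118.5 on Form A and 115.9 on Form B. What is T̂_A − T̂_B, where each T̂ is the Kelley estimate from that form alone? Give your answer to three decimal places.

T̂_A = 0.932(118.5) + 0.068(100.0) = 117.24200
T̂_B = 0.901(115.9) + 0.099(93.5) = 113.68240
T̂_A − T̂_B = 3.55960

3.560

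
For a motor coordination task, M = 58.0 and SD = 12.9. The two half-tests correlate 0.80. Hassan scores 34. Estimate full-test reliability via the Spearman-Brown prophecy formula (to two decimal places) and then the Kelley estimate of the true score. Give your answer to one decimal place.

Spearman-Brown: ρ = 2r/(1 + r) = 2(0.80)/(1 + 0.80) = 1.600/1.80 = 0.8889 → 0.89
T̂ = ρX + (1 − ρ)μ
  = 0.89 × 34 + 0.11 × 58.0
  = 30.26 + 6.380
  = 36.64
  ≈ 36.6

36.6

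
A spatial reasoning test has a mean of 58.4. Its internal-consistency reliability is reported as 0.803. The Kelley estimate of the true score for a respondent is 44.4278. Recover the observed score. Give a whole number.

41

T̂ = ρX + (1 − ρ)μ  ⇒  X = (T̂ − (1 − ρ)μ) / ρ
X = (44.4278 − 0.197 × 58.4) / 0.803 = (44.4278 − 11.5048) / 0.803 = 32.9230 / 0.803 = 41.00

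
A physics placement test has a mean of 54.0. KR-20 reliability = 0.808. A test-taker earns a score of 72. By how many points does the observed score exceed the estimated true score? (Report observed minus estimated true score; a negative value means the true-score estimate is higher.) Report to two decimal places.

3.46

Kelley's formula gives T̂ = 0.808·72 + 0.192·54.0 = 58.176 + 10.3680 = 68.5440.
X − T̂ = 72 − 68.544 = 3.456 → 3.46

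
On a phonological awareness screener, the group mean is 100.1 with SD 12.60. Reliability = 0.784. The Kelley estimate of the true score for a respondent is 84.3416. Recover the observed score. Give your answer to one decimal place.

80.0

T̂ = ρX + (1 − ρ)μ  ⇒  X = (T̂ − (1 − ρ)μ) / ρ
X = (84.3416 − 0.216 × 100.1) / 0.784 = (84.3416 − 21.6216) / 0.784 = 62.7200 / 0.784 = 80.000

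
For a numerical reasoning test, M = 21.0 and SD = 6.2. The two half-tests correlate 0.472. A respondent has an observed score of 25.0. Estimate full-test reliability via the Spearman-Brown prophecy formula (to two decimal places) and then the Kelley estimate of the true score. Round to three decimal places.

23.560

Spearman-Brown: ρ = 2r/(1 + r) = 2(0.472)/(1 + 0.472) = 0.9440/1.472 = 0.6413 → 0.64
T̂ = 0.64(25.0) + 0.36(21.0) = 16.000 + 7.560 = 23.5600 → 23.560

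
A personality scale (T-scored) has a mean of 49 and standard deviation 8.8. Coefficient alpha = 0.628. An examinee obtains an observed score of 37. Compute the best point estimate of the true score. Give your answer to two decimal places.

41.46

Weight the observed score by reliability and the mean by (1 − reliability): T̂ = 0.628·37 + 0.372·49 = 23.236 + 18.228 = 41.464.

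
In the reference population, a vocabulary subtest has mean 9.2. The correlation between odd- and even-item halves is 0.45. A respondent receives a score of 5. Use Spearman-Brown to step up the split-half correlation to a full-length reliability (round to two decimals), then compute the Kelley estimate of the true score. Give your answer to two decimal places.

Spearman-Brown: ρ = 2r/(1 + r) = 2(0.45)/(1 + 0.45) = 0.900/1.45 = 0.6207 → 0.62
Kelley's formula gives T̂ = 0.62·5 + 0.38·9.2 = 3.10 + 3.496 = 6.596.

6.60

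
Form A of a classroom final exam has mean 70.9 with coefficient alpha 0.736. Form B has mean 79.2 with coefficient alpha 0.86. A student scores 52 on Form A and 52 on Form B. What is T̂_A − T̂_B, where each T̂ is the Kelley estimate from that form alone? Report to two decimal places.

1.18

T̂_A = 0.736(52) + 0.264(70.9) = 56.9896
T̂_B = 0.86(52) + 0.14(79.2) = 55.8080
T̂_A − T̂_B = 1.1816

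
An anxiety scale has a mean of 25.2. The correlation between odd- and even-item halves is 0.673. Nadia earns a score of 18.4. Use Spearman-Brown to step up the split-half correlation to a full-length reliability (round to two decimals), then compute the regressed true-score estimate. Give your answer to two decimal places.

19.76

Spearman-Brown: ρ = 2r/(1 + r) = 2(0.673)/(1 + 0.673) = 1.3460/1.673 = 0.8045 → 0.80
T̂ = 0.80(18.4) + 0.20(25.2) = 14.720 + 5.040 = 19.760 → 19.76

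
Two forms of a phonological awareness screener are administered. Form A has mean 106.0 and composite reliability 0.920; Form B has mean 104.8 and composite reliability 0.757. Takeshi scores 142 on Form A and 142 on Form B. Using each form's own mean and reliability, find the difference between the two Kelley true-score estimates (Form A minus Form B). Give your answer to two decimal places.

T̂_A = 0.920(142) + 0.080(106.0) = 139.1200
T̂_B = 0.757(142) + 0.243(104.8) = 132.9604
T̂_A − T̂_B = 6.1596

6.16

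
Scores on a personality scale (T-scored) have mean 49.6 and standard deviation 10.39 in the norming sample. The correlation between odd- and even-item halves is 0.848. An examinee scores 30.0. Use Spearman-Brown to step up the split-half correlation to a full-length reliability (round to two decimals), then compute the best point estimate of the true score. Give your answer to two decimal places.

Spearman-Brown: ρ = 2r/(1 + r) = 2(0.848)/(1 + 0.848) = 1.6960/1.848 = 0.9177 → 0.92
T̂ = ρX + (1 − ρ)μ
  = 0.92 × 30.0 + 0.08 × 49.6
  = 27.600 + 3.968
  = 31.568
  ≈ 31.57

31.57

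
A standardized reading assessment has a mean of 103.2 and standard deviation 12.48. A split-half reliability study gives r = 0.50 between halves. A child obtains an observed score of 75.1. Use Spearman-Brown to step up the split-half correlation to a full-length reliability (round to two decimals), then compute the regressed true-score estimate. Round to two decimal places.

84.37

Spearman-Brown: ρ = 2r/(1 + r) = 2(0.50)/(1 + 0.50) = 1.000/1.50 = 0.6667 → 0.67
T̂ = ρX + (1 − ρ)μ
  = 0.67 × 75.1 + 0.33 × 103.2
  = 50.317 + 34.056
  = 84.373
  ≈ 84.37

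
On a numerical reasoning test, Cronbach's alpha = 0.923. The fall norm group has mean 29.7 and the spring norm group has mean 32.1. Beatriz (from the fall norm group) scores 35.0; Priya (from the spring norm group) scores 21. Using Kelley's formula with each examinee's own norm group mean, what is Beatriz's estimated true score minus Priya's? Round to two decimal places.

12.74

T̂_Beatriz = 0.923(35.0) + 0.077(29.7) = 34.5919
T̂_Priya = 0.923(21) + 0.077(32.1) = 21.8547
Difference = 34.5919 − 21.8547 = 12.7372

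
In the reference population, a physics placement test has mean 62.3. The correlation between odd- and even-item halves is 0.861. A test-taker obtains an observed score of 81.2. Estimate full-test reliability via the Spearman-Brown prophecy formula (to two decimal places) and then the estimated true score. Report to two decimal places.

Spearman-Brown: ρ = 2r/(1 + r) = 2(0.861)/(1 + 0.861) = 1.7220/1.861 = 0.9253 → 0.93
T̂ = 0.93(81.2) + 0.07(62.3) = 75.516 + 4.361 = 79.877 → 79.88

79.88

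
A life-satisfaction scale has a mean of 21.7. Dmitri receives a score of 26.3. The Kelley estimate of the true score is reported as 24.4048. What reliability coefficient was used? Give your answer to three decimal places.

0.588

T̂ = ρX + (1 − ρ)μ  ⇒  T̂ − μ = ρ(X − μ)
ρ = (T̂ − μ)/(X − μ) = (24.4048 − 21.7) / (26.3 − 21.7) = 2.7048 / 4.6 = 0.58800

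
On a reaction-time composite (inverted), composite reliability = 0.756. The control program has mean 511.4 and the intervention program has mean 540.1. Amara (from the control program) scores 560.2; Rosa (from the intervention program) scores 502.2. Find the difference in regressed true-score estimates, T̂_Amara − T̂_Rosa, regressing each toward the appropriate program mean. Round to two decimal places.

T̂_Amara = 0.756(560.2) + 0.244(511.4) = 548.2928
T̂_Rosa = 0.756(502.2) + 0.244(540.1) = 511.4476
Difference = 548.2928 − 511.4476 = 36.8452

36.85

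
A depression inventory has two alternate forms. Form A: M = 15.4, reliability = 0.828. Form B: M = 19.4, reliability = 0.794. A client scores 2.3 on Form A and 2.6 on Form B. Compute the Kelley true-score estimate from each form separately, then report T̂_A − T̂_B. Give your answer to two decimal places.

-1.51

T̂_A = 0.828(2.3) + 0.172(15.4) = 4.5532
T̂_B = 0.794(2.6) + 0.206(19.4) = 6.0608
T̂_A − T̂_B = -1.5076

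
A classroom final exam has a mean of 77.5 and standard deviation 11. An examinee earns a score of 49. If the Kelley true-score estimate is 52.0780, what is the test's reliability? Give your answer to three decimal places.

0.892

T̂ = ρX + (1 − ρ)μ  ⇒  T̂ − μ = ρ(X − μ)
ρ = (T̂ − μ)/(X − μ) = (52.0780 − 77.5) / (49 − 77.5) = -25.4220 / -28.5 = 0.89200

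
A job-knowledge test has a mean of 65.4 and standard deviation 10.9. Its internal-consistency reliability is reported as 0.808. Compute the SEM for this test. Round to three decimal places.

4.776

SEM = SD · √(1 − ρ) = 10.9 × √0.192 = 10.9 × 0.4382 = 4.7761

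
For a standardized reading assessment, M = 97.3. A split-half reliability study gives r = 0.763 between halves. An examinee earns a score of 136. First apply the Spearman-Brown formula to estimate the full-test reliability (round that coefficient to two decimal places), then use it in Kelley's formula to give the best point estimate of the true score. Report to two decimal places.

Spearman-Brown: ρ = 2r/(1 + r) = 2(0.763)/(1 + 0.763) = 1.5260/1.763 = 0.8656 → 0.87
T̂ = ρX + (1 − ρ)μ
  = 0.87 × 136 + 0.13 × 97.3
  = 118.32 + 12.649
  = 130.969
  ≈ 130.97

130.97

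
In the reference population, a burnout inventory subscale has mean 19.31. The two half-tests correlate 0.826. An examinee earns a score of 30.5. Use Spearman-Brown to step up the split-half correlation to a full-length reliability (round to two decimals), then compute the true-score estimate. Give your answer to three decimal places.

29.381

Spearman-Brown: ρ = 2r/(1 + r) = 2(0.826)/(1 + 0.826) = 1.6520/1.826 = 0.9047 → 0.90
Kelley's formula gives T̂ = 0.90·30.5 + 0.10·19.31 = 27.450 + 1.9310 = 29.3810.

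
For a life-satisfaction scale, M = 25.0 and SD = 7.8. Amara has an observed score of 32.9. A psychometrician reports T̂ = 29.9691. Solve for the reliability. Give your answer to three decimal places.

0.629

T̂ = ρX + (1 − ρ)μ  ⇒  T̂ − μ = ρ(X − μ)
ρ = (T̂ − μ)/(X − μ) = (29.9691 − 25.0) / (32.9 − 25.0) = 4.9691 / 7.9 = 0.62900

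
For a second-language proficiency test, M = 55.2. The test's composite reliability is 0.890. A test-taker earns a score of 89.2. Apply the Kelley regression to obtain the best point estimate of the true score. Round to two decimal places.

85.46

T̂ = ρX + (1 − ρ)μ
  = 0.890 × 89.2 + 0.110 × 55.2
  = 79.3880 + 6.0720
  = 85.460
  ≈ 85.46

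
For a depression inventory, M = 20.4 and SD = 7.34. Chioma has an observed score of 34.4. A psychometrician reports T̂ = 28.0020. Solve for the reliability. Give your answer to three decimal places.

0.543

T̂ = ρX + (1 − ρ)μ  ⇒  T̂ − μ = ρ(X − μ)
ρ = (T̂ − μ)/(X − μ) = (28.0020 − 20.4) / (34.4 − 20.4) = 7.6020 / 14.0 = 0.54300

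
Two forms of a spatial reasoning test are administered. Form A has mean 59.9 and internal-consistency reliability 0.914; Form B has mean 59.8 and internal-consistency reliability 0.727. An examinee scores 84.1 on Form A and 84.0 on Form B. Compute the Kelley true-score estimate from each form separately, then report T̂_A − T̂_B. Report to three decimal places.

4.625

T̂_A = 0.914(84.1) + 0.086(59.9) = 82.01880
T̂_B = 0.727(84.0) + 0.273(59.8) = 77.39340
T̂_A − T̂_B = 4.62540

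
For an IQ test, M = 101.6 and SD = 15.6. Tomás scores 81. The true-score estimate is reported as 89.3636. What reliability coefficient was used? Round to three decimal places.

T̂ = ρX + (1 − ρ)μ  ⇒  T̂ − μ = ρ(X − μ)
ρ = (T̂ − μ)/(X − μ) = (89.3636 − 101.6) / (81 − 101.6) = -12.2364 / -20.6 = 0.59400

0.594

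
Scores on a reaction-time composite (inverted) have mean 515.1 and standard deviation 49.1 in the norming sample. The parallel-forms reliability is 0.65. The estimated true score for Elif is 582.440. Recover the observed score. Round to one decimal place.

T̂ = ρX + (1 − ρ)μ  ⇒  X = (T̂ − (1 − ρ)μ) / ρ
X = (582.440 − 0.35 × 515.1) / 0.65 = (582.440 − 180.285) / 0.65 = 402.155 / 0.65 = 618.700

618.7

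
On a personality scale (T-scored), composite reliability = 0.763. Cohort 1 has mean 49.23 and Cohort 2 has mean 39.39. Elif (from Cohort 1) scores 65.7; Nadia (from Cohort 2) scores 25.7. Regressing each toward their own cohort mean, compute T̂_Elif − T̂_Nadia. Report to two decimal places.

T̂_Elif = 0.763(65.7) + 0.237(49.23) = 61.7966
T̂_Nadia = 0.763(25.7) + 0.237(39.39) = 28.9445
Difference = 61.7966 − 28.9445 = 32.8521

32.85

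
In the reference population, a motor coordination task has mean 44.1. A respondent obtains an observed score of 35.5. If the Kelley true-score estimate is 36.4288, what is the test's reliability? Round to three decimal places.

0.892

T̂ = ρX + (1 − ρ)μ  ⇒  T̂ − μ = ρ(X − μ)
ρ = (T̂ − μ)/(X − μ) = (36.4288 − 44.1) / (35.5 − 44.1) = -7.6712 / -8.6 = 0.89200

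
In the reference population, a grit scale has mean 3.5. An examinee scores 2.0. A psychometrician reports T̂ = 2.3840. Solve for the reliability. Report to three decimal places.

0.744

T̂ = ρX + (1 − ρ)μ  ⇒  T̂ − μ = ρ(X − μ)
ρ = (T̂ − μ)/(X − μ) = (2.3840 − 3.5) / (2.0 − 3.5) = -1.1160 / -1.5 = 0.74400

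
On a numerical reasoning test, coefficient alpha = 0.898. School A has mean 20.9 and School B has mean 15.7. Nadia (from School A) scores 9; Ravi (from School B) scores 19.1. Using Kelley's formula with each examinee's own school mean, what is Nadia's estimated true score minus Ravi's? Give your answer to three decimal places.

-8.539

T̂_Nadia = 0.898(9) + 0.102(20.9) = 10.21380
T̂_Ravi = 0.898(19.1) + 0.102(15.7) = 18.75320
Difference = 10.21380 − 18.75320 = -8.53940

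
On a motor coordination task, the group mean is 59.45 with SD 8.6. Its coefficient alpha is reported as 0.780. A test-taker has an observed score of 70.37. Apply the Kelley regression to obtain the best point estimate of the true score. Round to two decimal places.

T̂ = ρX + (1 − ρ)μ
  = 0.780 × 70.37 + 0.220 × 59.45
  = 54.88860 + 13.07900
  = 67.968
  ≈ 67.97

67.97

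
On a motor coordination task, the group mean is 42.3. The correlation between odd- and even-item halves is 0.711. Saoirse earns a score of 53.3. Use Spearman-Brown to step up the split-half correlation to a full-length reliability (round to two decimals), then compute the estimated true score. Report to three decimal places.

51.430

Spearman-Brown: ρ = 2r/(1 + r) = 2(0.711)/(1 + 0.711) = 1.4220/1.711 = 0.8311 → 0.83
T̂ = ρX + (1 − ρ)μ
  = 0.83 × 53.3 + 0.17 × 42.3
  = 44.239 + 7.191
  = 51.4300
  ≈ 51.430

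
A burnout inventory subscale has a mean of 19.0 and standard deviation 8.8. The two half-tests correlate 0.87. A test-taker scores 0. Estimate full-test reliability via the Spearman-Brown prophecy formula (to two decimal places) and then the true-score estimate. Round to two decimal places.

1.33

Spearman-Brown: ρ = 2r/(1 + r) = 2(0.87)/(1 + 0.87) = 1.740/1.87 = 0.9305 → 0.93
Weight the observed score by reliability and the mean by (1 − reliability): T̂ = 0.93·0 + 0.07·19.0 = 0.00 + 1.330 = 1.330.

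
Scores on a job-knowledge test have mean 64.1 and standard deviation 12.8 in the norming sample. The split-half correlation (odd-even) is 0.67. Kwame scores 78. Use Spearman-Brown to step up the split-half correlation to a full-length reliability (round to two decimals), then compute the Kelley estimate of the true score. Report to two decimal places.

Spearman-Brown: ρ = 2r/(1 + r) = 2(0.67)/(1 + 0.67) = 1.340/1.67 = 0.8024 → 0.80
T̂ = ρX + (1 − ρ)μ
  = 0.80 × 78 + 0.20 × 64.1
  = 62.40 + 12.820
  = 75.220
  ≈ 75.22

75.22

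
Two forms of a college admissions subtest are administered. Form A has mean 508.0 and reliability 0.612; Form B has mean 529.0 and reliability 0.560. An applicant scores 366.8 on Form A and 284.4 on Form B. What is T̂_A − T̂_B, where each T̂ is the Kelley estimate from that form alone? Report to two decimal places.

29.56

T̂_A = 0.612(366.8) + 0.388(508.0) = 421.5856
T̂_B = 0.560(284.4) + 0.440(529.0) = 392.0240
T̂_A − T̂_B = 29.5616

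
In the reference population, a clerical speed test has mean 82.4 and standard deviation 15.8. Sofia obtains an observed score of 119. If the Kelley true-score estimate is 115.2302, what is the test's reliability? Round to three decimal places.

T̂ = ρX + (1 − ρ)μ  ⇒  T̂ − μ = ρ(X − μ)
ρ = (T̂ − μ)/(X − μ) = (115.2302 − 82.4) / (119 − 82.4) = 32.8302 / 36.6 = 0.89700

0.897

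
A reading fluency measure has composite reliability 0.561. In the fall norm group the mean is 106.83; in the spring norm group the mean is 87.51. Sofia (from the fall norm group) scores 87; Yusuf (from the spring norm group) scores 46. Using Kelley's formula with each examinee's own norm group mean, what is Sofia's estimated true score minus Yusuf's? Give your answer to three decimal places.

T̂_Sofia = 0.561(87) + 0.439(106.83) = 95.70537
T̂_Yusuf = 0.561(46) + 0.439(87.51) = 64.22289
Difference = 95.70537 − 64.22289 = 31.48248

31.482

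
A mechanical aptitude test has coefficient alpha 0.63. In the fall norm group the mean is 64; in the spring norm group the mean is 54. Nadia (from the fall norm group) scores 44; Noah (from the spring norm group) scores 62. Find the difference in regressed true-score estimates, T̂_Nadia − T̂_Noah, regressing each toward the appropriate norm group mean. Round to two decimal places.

-7.64

T̂_Nadia = 0.63(44) + 0.37(64) = 51.4000
T̂_Noah = 0.63(62) + 0.37(54) = 59.0400
Difference = 51.4000 − 59.0400 = -7.6400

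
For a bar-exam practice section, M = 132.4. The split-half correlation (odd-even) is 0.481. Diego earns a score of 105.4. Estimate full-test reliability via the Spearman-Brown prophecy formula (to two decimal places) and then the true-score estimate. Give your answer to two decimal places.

114.85

Spearman-Brown: ρ = 2r/(1 + r) = 2(0.481)/(1 + 0.481) = 0.9620/1.481 = 0.6496 → 0.65
Regress the observed score toward the mean by the unreliability: T̂ = 0.65·105.4 + 0.35·132.4 = 68.510 + 46.340 = 114.850.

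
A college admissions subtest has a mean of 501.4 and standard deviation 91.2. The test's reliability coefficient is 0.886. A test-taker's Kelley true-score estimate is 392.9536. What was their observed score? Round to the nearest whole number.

379

T̂ = ρX + (1 − ρ)μ  ⇒  X = (T̂ − (1 − ρ)μ) / ρ
X = (392.9536 − 0.114 × 501.4) / 0.886 = (392.9536 − 57.1596) / 0.886 = 335.7940 / 0.886 = 379.00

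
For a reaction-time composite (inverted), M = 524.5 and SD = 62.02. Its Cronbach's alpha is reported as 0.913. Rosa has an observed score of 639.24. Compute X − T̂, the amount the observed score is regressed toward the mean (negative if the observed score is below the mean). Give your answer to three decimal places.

Weight the observed score by reliability and the mean by (1 − reliability): T̂ = 0.913·639.24 + 0.087·524.5 = 583.62612 + 45.6315 = 629.25762.
X − T̂ = 639.24 − 629.2576 = 9.9824 → 9.982

9.982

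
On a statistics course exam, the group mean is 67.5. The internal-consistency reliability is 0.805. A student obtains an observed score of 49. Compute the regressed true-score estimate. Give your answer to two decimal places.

T̂ = ρX + (1 − ρ)μ
  = 0.805 × 49 + 0.195 × 67.5
  = 39.445 + 13.1625
  = 52.608
  ≈ 52.61

52.61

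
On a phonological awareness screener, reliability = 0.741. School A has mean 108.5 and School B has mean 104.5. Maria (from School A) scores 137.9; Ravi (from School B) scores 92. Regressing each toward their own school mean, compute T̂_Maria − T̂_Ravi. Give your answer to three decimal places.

35.048

T̂_Maria = 0.741(137.9) + 0.259(108.5) = 130.28540
T̂_Ravi = 0.741(92) + 0.259(104.5) = 95.23750
Difference = 130.28540 − 95.23750 = 35.04790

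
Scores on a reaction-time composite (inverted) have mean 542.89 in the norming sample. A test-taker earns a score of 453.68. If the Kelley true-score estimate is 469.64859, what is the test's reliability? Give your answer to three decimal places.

T̂ = ρX + (1 − ρ)μ  ⇒  T̂ − μ = ρ(X − μ)
ρ = (T̂ − μ)/(X − μ) = (469.64859 − 542.89) / (453.68 − 542.89) = -73.24141 / -89.21 = 0.82100

0.821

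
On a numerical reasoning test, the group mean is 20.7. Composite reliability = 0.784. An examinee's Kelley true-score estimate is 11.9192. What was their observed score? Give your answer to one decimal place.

T̂ = ρX + (1 − ρ)μ  ⇒  X = (T̂ − (1 − ρ)μ) / ρ
X = (11.9192 − 0.216 × 20.7) / 0.784 = (11.9192 − 4.4712) / 0.784 = 7.4480 / 0.784 = 9.500

9.5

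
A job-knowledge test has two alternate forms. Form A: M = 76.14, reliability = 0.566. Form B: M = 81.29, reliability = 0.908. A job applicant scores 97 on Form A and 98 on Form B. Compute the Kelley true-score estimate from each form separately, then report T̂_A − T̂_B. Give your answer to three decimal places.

-8.516

T̂_A = 0.566(97) + 0.434(76.14) = 87.94676
T̂_B = 0.908(98) + 0.092(81.29) = 96.46268
T̂_A − T̂_B = -8.51592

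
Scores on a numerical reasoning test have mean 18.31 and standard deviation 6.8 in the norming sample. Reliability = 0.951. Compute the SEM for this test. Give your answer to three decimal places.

SEM = SD · √(1 − ρ) = 6.8 × √0.049 = 6.8 × 0.2214 = 1.5052

1.505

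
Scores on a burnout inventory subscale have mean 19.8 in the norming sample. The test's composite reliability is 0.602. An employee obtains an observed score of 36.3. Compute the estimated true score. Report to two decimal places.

Weight the observed score by reliability and the mean by (1 − reliability): T̂ = 0.602·36.3 + 0.398·19.8 = 21.8526 + 7.8804 = 29.733.

29.73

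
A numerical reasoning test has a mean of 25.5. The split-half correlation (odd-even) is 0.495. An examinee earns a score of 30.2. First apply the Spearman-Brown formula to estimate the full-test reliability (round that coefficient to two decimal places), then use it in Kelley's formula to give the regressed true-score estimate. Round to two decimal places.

Spearman-Brown: ρ = 2r/(1 + r) = 2(0.495)/(1 + 0.495) = 0.9900/1.495 = 0.6622 → 0.66
T̂ = 0.66(30.2) + 0.34(25.5) = 19.932 + 8.670 = 28.602 → 28.60

28.60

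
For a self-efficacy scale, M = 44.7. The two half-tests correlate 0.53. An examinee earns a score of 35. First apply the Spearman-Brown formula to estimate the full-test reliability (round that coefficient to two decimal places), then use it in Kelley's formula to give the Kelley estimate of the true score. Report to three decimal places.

38.007

Spearman-Brown: ρ = 2r/(1 + r) = 2(0.53)/(1 + 0.53) = 1.060/1.53 = 0.6928 → 0.69
T̂ = 0.69(35) + 0.31(44.7) = 24.15 + 13.857 = 38.0070 → 38.007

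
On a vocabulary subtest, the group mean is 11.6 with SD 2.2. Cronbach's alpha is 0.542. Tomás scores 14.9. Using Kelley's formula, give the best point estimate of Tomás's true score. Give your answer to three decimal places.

T̂ = ρX + (1 − ρ)μ
  = 0.542 × 14.9 + 0.458 × 11.6
  = 8.0758 + 5.3128
  = 13.3886
  ≈ 13.389

13.389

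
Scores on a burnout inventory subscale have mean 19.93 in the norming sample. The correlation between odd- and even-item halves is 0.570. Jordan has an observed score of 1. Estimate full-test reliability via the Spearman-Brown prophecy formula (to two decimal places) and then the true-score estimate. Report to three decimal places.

Spearman-Brown: ρ = 2r/(1 + r) = 2(0.570)/(1 + 0.570) = 1.1400/1.570 = 0.7261 → 0.73
T̂ = ρX + (1 − ρ)μ
  = 0.73 × 1 + 0.27 × 19.93
  = 0.73 + 5.3811
  = 6.1111
  ≈ 6.111

6.111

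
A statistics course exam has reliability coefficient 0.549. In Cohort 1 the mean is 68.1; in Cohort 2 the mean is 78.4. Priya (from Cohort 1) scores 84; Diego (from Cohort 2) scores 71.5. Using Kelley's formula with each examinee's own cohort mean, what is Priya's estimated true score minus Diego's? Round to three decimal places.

2.217

T̂_Priya = 0.549(84) + 0.451(68.1) = 76.82910
T̂_Diego = 0.549(71.5) + 0.451(78.4) = 74.61190
Difference = 76.82910 − 74.61190 = 2.21720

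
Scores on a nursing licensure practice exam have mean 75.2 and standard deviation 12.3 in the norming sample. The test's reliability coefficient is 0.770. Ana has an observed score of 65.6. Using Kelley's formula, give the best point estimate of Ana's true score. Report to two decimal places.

67.81

T̂ = 0.770(65.6) + 0.230(75.2) = 50.5120 + 17.2960 = 67.808 → 67.81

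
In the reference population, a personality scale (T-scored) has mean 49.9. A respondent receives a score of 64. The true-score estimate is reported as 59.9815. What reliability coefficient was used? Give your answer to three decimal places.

T̂ = ρX + (1 − ρ)μ  ⇒  T̂ − μ = ρ(X − μ)
ρ = (T̂ − μ)/(X − μ) = (59.9815 − 49.9) / (64 − 49.9) = 10.0815 / 14.1 = 0.71500

0.715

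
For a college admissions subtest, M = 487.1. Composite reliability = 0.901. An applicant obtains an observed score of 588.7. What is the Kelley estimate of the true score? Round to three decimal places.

578.642

Weight the observed score by reliability and the mean by (1 − reliability): T̂ = 0.901·588.7 + 0.099·487.1 = 530.4187 + 48.2229 = 578.6416.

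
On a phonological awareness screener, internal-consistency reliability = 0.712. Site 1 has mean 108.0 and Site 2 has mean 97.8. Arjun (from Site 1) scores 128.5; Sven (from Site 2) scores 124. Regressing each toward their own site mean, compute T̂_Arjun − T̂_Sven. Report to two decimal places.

6.14

T̂_Arjun = 0.712(128.5) + 0.288(108.0) = 122.5960
T̂_Sven = 0.712(124) + 0.288(97.8) = 116.4544
Difference = 122.5960 − 116.4544 = 6.1416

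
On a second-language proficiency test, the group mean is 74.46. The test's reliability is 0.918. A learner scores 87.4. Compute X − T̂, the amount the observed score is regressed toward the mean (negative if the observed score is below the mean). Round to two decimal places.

T̂ = 0.918(87.4) + 0.082(74.46) = 80.2332 + 6.10572 = 86.3389 → 86.339
X − T̂ = 87.4 − 86.339 = 1.061 → 1.06

1.06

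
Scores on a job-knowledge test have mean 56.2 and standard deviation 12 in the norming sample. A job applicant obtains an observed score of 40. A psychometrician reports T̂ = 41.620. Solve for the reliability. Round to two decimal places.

T̂ = ρX + (1 − ρ)μ  ⇒  T̂ − μ = ρ(X − μ)
ρ = (T̂ − μ)/(X − μ) = (41.620 − 56.2) / (40 − 56.2) = -14.580 / -16.2 = 0.9000

0.90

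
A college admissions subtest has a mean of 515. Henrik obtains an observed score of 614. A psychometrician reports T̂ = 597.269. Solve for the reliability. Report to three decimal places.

T̂ = ρX + (1 − ρ)μ  ⇒  T̂ − μ = ρ(X − μ)
ρ = (T̂ − μ)/(X − μ) = (597.269 − 515) / (614 − 515) = 82.269 / 99.0 = 0.83100

0.831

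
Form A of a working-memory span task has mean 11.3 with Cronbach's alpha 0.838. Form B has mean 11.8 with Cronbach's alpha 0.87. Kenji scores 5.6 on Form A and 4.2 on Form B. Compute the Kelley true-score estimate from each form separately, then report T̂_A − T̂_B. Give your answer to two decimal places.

1.34

T̂_A = 0.838(5.6) + 0.162(11.3) = 6.5234
T̂_B = 0.87(4.2) + 0.13(11.8) = 5.1880
T̂_A − T̂_B = 1.3354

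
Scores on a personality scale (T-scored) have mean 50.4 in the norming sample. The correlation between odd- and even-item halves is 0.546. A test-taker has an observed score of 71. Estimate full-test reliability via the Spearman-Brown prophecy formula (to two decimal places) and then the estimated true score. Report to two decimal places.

65.03

Spearman-Brown: ρ = 2r/(1 + r) = 2(0.546)/(1 + 0.546) = 1.0920/1.546 = 0.7063 → 0.71
T̂ = 0.71(71) + 0.29(50.4) = 50.41 + 14.616 = 65.026 → 65.03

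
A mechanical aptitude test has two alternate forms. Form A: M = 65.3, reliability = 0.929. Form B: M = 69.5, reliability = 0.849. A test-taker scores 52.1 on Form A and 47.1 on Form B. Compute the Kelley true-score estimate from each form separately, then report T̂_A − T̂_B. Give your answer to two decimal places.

T̂_A = 0.929(52.1) + 0.071(65.3) = 53.0372
T̂_B = 0.849(47.1) + 0.151(69.5) = 50.4824
T̂_A − T̂_B = 2.5548

2.55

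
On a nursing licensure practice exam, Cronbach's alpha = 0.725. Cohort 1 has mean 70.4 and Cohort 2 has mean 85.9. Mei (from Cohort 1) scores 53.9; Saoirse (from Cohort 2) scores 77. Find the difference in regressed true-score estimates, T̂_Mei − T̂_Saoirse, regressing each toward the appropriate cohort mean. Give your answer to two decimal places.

T̂_Mei = 0.725(53.9) + 0.275(70.4) = 58.4375
T̂_Saoirse = 0.725(77) + 0.275(85.9) = 79.4475
Difference = 58.4375 − 79.4475 = -21.0100

-21.01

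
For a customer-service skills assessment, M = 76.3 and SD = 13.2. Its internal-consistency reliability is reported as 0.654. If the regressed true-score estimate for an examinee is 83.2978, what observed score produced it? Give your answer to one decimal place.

87.0

T̂ = ρX + (1 − ρ)μ  ⇒  X = (T̂ − (1 − ρ)μ) / ρ
X = (83.2978 − 0.346 × 76.3) / 0.654 = (83.2978 − 26.3998) / 0.654 = 56.8980 / 0.654 = 87.000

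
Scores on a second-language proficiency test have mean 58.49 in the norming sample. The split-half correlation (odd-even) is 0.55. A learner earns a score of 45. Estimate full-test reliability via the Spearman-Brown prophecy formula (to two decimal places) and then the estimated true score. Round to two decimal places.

Spearman-Brown: ρ = 2r/(1 + r) = 2(0.55)/(1 + 0.55) = 1.100/1.55 = 0.7097 → 0.71
T̂ = ρX + (1 − ρ)μ
  = 0.71 × 45 + 0.29 × 58.49
  = 31.95 + 16.9621
  = 48.912
  ≈ 48.91

48.91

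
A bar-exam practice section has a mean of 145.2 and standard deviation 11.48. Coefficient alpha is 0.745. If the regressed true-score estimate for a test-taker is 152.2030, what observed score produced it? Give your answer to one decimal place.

154.6

T̂ = ρX + (1 − ρ)μ  ⇒  X = (T̂ − (1 − ρ)μ) / ρ
X = (152.2030 − 0.255 × 145.2) / 0.745 = (152.2030 − 37.0260) / 0.745 = 115.1770 / 0.745 = 154.600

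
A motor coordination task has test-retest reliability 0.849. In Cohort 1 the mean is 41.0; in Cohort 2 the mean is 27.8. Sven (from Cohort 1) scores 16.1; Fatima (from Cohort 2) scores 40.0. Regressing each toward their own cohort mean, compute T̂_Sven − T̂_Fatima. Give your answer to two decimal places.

-18.30

T̂_Sven = 0.849(16.1) + 0.151(41.0) = 19.8599
T̂_Fatima = 0.849(40.0) + 0.151(27.8) = 38.1578
Difference = 19.8599 − 38.1578 = -18.2979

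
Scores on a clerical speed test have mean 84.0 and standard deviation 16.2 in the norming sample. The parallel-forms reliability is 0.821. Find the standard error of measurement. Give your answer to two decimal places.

6.85

SEM = SD · √(1 − ρ) = 16.2 × √0.179 = 16.2 × 0.4231 = 6.854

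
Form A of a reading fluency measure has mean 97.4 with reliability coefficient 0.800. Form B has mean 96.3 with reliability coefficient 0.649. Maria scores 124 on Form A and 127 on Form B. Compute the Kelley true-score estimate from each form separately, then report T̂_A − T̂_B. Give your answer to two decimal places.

T̂_A = 0.800(124) + 0.200(97.4) = 118.6800
T̂_B = 0.649(127) + 0.351(96.3) = 116.2243
T̂_A − T̂_B = 2.4557

2.46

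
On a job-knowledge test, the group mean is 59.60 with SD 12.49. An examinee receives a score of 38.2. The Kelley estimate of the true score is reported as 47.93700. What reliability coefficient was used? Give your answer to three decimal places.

0.545

T̂ = ρX + (1 − ρ)μ  ⇒  T̂ − μ = ρ(X − μ)
ρ = (T̂ − μ)/(X − μ) = (47.93700 − 59.60) / (38.2 − 59.60) = -11.66300 / -21.40 = 0.54500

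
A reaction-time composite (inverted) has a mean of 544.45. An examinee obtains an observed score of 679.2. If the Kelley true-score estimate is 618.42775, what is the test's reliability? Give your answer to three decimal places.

T̂ = ρX + (1 − ρ)μ  ⇒  T̂ − μ = ρ(X − μ)
ρ = (T̂ − μ)/(X − μ) = (618.42775 − 544.45) / (679.2 − 544.45) = 73.97775 / 134.75 = 0.54900

0.549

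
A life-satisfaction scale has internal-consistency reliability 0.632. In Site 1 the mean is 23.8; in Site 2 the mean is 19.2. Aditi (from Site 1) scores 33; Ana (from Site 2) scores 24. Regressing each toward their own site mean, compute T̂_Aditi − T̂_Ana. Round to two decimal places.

7.38

T̂_Aditi = 0.632(33) + 0.368(23.8) = 29.6144
T̂_Ana = 0.632(24) + 0.368(19.2) = 22.2336
Difference = 29.6144 − 22.2336 = 7.3808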